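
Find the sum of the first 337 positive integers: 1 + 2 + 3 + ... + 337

Formula: ∑k = n(n+1)/2
= 337×338/2
= 113906/2
= 56953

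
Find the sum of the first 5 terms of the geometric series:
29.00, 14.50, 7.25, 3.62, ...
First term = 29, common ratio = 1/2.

Sₙ = a(1 - rⁿ) / (1 - r)
S_5 = 29(1 - (1/2)^5) / (1 - (1/2))
S_5 = 29(1 - (1/32)) / (1/2)
S_5 = 899/16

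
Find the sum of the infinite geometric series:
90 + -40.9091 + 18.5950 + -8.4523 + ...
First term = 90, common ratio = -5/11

For |r| < 1, S = a / (1 - r)
S = 90 / (1 - (-5/11))
S = 90 / (16/11)
S = 495/8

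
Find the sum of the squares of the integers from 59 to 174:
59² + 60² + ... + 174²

Use ∑_{k=1}^{n} k² = n(n+1)(2n+1)/6, then subtract the first 58 terms.
∑_{k=1}^{174} k² = 174×175×349/6 = 1771175
∑_{k=1}^{58} k² = 58×59×117/6 = 66729
∑_{k=59}^{174} k² = 1771175 - 66729 = 1704446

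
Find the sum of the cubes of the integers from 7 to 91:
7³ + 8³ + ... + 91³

Use ∑_{k=1}^{n} k³ = [n(n+1)/2]², then subtract the first 6 terms.
∑_{k=1}^{91} k³ = [91×92/2]² = 4186² = 17522596
∑_{k=1}^{6} k³ = [6×7/2]² = 21² = 441
∑_{k=7}^{91} k³ = 17522596 - 441 = 17522155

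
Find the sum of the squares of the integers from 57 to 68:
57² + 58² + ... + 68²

Use ∑_{k=1}^{n} k² = n(n+1)(2n+1)/6, then subtract the first 56 terms.
∑_{k=1}^{68} k² = 68×69×137/6 = 107134
∑_{k=1}^{56} k² = 56×57×113/6 = 60116
∑_{k=57}^{68} k² = 107134 - 60116 = 47018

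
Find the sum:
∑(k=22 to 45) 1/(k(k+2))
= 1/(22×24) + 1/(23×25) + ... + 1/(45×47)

Partial fractions: 1/(k(k+2)) = (1/2)[1/k - 1/(k+2)]
Telescoping leaves the first two and last two terms:
= (1/2)[1/22 + 1/23 - 1/46 - 1/47]
= 273/11891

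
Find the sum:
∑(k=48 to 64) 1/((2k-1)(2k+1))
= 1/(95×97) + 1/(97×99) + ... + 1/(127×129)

Partial fractions: 1/((2k-1)(2k+1)) = (1/2)[1/(2k-1) - 1/(2k+1)]
The series telescopes:
= (1/2)[1/95 - 1/129]
= 17/12255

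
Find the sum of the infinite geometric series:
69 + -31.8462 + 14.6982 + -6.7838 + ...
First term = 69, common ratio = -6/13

For |r| < 1, S = a / (1 - r)
S = 69 / (1 - (-6/13))
S = 69 / (19/13)
S = 897/19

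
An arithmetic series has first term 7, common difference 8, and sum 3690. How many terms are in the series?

Using S = n/2 × [2a + (n-1)d]
3690 = n/2 × [2(7) + (n-1)(8)]
3690 = n/2 × [14 + 8n - 8]
7380 = n × [6 + 8n]
8n² + (6)n - 7380 = 0
Discriminant: Δ = (6)² - 4(8)(-7380) = 36 + 236160 = 236196
√Δ = 486
n = [-(6) + √Δ] / (2·8) = (-6 + 486) / 16 = 480 / 16 = 30
(The negative root is discarded since n must be a positive integer.)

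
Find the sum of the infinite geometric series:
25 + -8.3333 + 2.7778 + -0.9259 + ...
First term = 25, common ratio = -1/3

For |r| < 1, S = a / (1 - r)
S = 25 / (1 - (-1/3))
S = 25 / (4/3)
S = 75/4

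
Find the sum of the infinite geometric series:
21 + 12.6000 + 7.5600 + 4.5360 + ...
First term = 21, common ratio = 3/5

For |r| < 1, S = a / (1 - r)
S = 21 / (1 - (3/5))
S = 21 / (2/5)
S = 105/2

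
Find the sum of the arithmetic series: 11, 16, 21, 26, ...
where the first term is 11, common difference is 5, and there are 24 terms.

Sₙ = n/2 × (first + last)
Last term = a + (n-1)d = 11 + (24-1)×5 = 126
S_24 = 24/2 × (11 + 126)
S_24 = 24/2 × 137 = 1644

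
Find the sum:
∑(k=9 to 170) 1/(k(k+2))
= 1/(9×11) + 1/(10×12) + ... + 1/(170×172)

Partial fractions: 1/(k(k+2)) = (1/2)[1/k - 1/(k+2)]
Telescoping leaves the first two and last two terms:
= (1/2)[1/9 + 1/10 - 1/171 - 1/172]
= 3259/32680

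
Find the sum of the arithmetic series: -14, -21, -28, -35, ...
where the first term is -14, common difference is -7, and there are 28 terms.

Sₙ = n/2 × (first + last)
Last term = a + (n-1)d = -14 + (28-1)×(-7) = -203
S_28 = 28/2 × (-14 + (-203))
S_28 = 28/2 × (-217) = -3038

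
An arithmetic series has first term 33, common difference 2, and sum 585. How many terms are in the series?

Using S = n/2 × [2a + (n-1)d]
585 = n/2 × [2(33) + (n-1)(2)]
585 = n/2 × [66 + 2n - 2]
1170 = n × [64 + 2n]
2n² + (64)n - 1170 = 0
Discriminant: Δ = (64)² - 4(2)(-1170) = 4096 + 9360 = 13456
√Δ = 116
n = [-(64) + √Δ] / (2·2) = (-64 + 116) / 4 = 52 / 4 = 13
(The negative root is discarded since n must be a positive integer.)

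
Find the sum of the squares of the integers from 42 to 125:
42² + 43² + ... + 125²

Use ∑_{k=1}^{n} k² = n(n+1)(2n+1)/6, then subtract the first 41 terms.
∑_{k=1}^{125} k² = 125×126×251/6 = 658875
∑_{k=1}^{41} k² = 41×42×83/6 = 23821
∑_{k=42}^{125} k² = 658875 - 23821 = 635054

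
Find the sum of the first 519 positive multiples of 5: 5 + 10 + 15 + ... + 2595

Factor out 5: = 5(1 + 2 + ... + 519) = 5 × n(n+1)/2
= 5 × 519×520/2
= 5 × 134940
= 674700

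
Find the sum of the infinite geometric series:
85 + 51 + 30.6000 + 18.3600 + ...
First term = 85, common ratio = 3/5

For |r| < 1, S = a / (1 - r)
S = 85 / (1 - (3/5))
S = 85 / (2/5)
S = 425/2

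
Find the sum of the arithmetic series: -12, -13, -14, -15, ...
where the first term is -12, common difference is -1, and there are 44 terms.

Sₙ = n/2 × (first + last)
Last term = a + (n-1)d = -12 + (44-1)×(-1) = -55
S_44 = 44/2 × (-12 + (-55))
S_44 = 44/2 × (-67) = -1474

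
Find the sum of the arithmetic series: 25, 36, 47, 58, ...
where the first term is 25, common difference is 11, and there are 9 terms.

Sₙ = n/2 × (first + last)
Last term = a + (n-1)d = 25 + (9-1)×11 = 113
S_9 = 9/2 × (25 + 113)
S_9 = 9/2 × 138 = 621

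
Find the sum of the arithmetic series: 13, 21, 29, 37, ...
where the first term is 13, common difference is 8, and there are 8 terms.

Sₙ = n/2 × (first + last)
Last term = a + (n-1)d = 13 + (8-1)×8 = 69
S_8 = 8/2 × (13 + 69)
S_8 = 8/2 × 82 = 328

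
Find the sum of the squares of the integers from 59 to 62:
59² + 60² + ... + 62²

Use ∑_{k=1}^{n} k² = n(n+1)(2n+1)/6, then subtract the first 58 terms.
∑_{k=1}^{62} k² = 62×63×125/6 = 81375
∑_{k=1}^{58} k² = 58×59×117/6 = 66729
∑_{k=59}^{62} k² = 81375 - 66729 = 14646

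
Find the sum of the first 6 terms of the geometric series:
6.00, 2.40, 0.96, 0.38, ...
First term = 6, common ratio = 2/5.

Sₙ = a(1 - rⁿ) / (1 - r)
S_6 = 6(1 - (2/5)^6) / (1 - (2/5))
S_6 = 6(1 - (64/15625)) / (3/5)
S_6 = 31122/3125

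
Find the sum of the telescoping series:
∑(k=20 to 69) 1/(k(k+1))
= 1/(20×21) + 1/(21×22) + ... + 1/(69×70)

Partial fractions: 1/(k(k+1)) = 1/k - 1/(k+1)
The series telescopes:
= (1/20 - 1/21) + (1/21 - 1/22) + ... + (1/69 - 1/70)
= 1/20 - 1/70
= 1/28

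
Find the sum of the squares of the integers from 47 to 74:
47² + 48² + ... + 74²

Use ∑_{k=1}^{n} k² = n(n+1)(2n+1)/6, then subtract the first 46 terms.
∑_{k=1}^{74} k² = 74×75×149/6 = 137825
∑_{k=1}^{46} k² = 46×47×93/6 = 33511
∑_{k=47}^{74} k² = 137825 - 33511 = 104314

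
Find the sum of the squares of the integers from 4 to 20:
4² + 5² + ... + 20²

Use ∑_{k=1}^{n} k² = n(n+1)(2n+1)/6, then subtract the first 3 terms.
∑_{k=1}^{20} k² = 20×21×41/6 = 2870
∑_{k=1}^{3} k² = 3×4×7/6 = 14
∑_{k=4}^{20} k² = 2870 - 14 = 2856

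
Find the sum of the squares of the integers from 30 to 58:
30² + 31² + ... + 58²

Use ∑_{k=1}^{n} k² = n(n+1)(2n+1)/6, then subtract the first 29 terms.
∑_{k=1}^{58} k² = 58×59×117/6 = 66729
∑_{k=1}^{29} k² = 29×30×59/6 = 8555
∑_{k=30}^{58} k² = 66729 - 8555 = 58174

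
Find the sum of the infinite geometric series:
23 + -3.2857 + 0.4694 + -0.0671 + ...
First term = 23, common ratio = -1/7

For |r| < 1, S = a / (1 - r)
S = 23 / (1 - (-1/7))
S = 23 / (8/7)
S = 161/8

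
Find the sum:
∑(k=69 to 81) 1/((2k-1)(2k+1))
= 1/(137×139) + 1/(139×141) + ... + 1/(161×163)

Partial fractions: 1/((2k-1)(2k+1)) = (1/2)[1/(2k-1) - 1/(2k+1)]
The series telescopes:
= (1/2)[1/137 - 1/163]
= 13/22331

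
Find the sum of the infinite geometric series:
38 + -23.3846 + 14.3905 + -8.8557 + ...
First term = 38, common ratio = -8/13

For |r| < 1, S = a / (1 - r)
S = 38 / (1 - (-8/13))
S = 38 / (21/13)
S = 494/21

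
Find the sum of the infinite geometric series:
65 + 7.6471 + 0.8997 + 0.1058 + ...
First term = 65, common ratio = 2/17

For |r| < 1, S = a / (1 - r)
S = 65 / (1 - (2/17))
S = 65 / (15/17)
S = 221/3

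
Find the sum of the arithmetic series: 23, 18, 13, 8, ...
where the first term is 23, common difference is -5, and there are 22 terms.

Sₙ = n/2 × (first + last)
Last term = a + (n-1)d = 23 + (22-1)×(-5) = -82
S_22 = 22/2 × (23 + (-82))
S_22 = 22/2 × (-59) = -649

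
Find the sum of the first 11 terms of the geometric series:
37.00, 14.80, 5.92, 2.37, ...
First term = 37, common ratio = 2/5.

Sₙ = a(1 - rⁿ) / (1 - r)
S_11 = 37(1 - (2/5)^11) / (1 - (2/5))
S_11 = 37(1 - (2048/48828125)) / (3/5)
S_11 = 602188283/9765625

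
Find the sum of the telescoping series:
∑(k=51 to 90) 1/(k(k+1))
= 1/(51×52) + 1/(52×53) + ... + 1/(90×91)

Partial fractions: 1/(k(k+1)) = 1/k - 1/(k+1)
The series telescopes:
= (1/51 - 1/52) + (1/52 - 1/53) + ... + (1/90 - 1/91)
= 1/51 - 1/91
= 40/4641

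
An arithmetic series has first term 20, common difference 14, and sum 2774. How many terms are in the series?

Using S = n/2 × [2a + (n-1)d]
2774 = n/2 × [2(20) + (n-1)(14)]
2774 = n/2 × [40 + 14n - 14]
5548 = n × [26 + 14n]
14n² + (26)n - 5548 = 0
Discriminant: Δ = (26)² - 4(14)(-5548) = 676 + 310688 = 311364
√Δ = 558
n = [-(26) + √Δ] / (2·14) = (-26 + 558) / 28 = 532 / 28 = 19
(The negative root is discarded since n must be a positive integer.)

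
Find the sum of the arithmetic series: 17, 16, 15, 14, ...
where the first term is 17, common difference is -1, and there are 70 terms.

Sₙ = n/2 × (first + last)
Last term = a + (n-1)d = 17 + (70-1)×(-1) = -52
S_70 = 70/2 × (17 + (-52))
S_70 = 70/2 × (-35) = -1225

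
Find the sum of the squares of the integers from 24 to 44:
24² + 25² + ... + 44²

Use ∑_{k=1}^{n} k² = n(n+1)(2n+1)/6, then subtract the first 23 terms.
∑_{k=1}^{44} k² = 44×45×89/6 = 29370
∑_{k=1}^{23} k² = 23×24×47/6 = 4324
∑_{k=24}^{44} k² = 29370 - 4324 = 25046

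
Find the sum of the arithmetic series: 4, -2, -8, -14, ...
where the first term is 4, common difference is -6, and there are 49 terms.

Sₙ = n/2 × (first + last)
Last term = a + (n-1)d = 4 + (49-1)×(-6) = -284
S_49 = 49/2 × (4 + (-284))
S_49 = 49/2 × (-280) = -6860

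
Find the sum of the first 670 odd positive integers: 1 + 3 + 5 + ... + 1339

Sum of first n odd numbers = n²
= 670²
= 448900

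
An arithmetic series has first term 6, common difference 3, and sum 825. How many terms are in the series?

Using S = n/2 × [2a + (n-1)d]
825 = n/2 × [2(6) + (n-1)(3)]
825 = n/2 × [12 + 3n - 3]
1650 = n × [9 + 3n]
3n² + (9)n - 1650 = 0
Discriminant: Δ = (9)² - 4(3)(-1650) = 81 + 19800 = 19881
√Δ = 141
n = [-(9) + √Δ] / (2·3) = (-9 + 141) / 6 = 132 / 6 = 22
(The negative root is discarded since n must be a positive integer.)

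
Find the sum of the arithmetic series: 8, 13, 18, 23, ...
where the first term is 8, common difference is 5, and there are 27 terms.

Sₙ = n/2 × (first + last)
Last term = a + (n-1)d = 8 + (27-1)×5 = 138
S_27 = 27/2 × (8 + 138)
S_27 = 27/2 × 146 = 1971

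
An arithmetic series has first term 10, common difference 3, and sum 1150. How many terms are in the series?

Using S = n/2 × [2a + (n-1)d]
1150 = n/2 × [2(10) + (n-1)(3)]
1150 = n/2 × [20 + 3n - 3]
2300 = n × [17 + 3n]
3n² + (17)n - 2300 = 0
Discriminant: Δ = (17)² - 4(3)(-2300) = 289 + 27600 = 27889
√Δ = 167
n = [-(17) + √Δ] / (2·3) = (-17 + 167) / 6 = 150 / 6 = 25
(The negative root is discarded since n must be a positive integer.)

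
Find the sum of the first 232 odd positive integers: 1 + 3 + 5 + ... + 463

Sum of first n odd numbers = n²
= 232²
= 53824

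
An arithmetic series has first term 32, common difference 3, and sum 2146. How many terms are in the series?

Using S = n/2 × [2a + (n-1)d]
2146 = n/2 × [2(32) + (n-1)(3)]
2146 = n/2 × [64 + 3n - 3]
4292 = n × [61 + 3n]
3n² + (61)n - 4292 = 0
Discriminant: Δ = (61)² - 4(3)(-4292) = 3721 + 51504 = 55225
√Δ = 235
n = [-(61) + √Δ] / (2·3) = (-61 + 235) / 6 = 174 / 6 = 29
(The negative root is discarded since n must be a positive integer.)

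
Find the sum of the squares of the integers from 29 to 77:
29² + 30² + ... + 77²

Use ∑_{k=1}^{n} k² = n(n+1)(2n+1)/6, then subtract the first 28 terms.
∑_{k=1}^{77} k² = 77×78×155/6 = 155155
∑_{k=1}^{28} k² = 28×29×57/6 = 7714
∑_{k=29}^{77} k² = 155155 - 7714 = 147441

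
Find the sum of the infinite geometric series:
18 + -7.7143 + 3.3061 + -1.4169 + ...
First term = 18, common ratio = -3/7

For |r| < 1, S = a / (1 - r)
S = 18 / (1 - (-3/7))
S = 18 / (10/7)
S = 63/5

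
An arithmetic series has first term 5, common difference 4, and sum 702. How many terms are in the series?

Using S = n/2 × [2a + (n-1)d]
702 = n/2 × [2(5) + (n-1)(4)]
702 = n/2 × [10 + 4n - 4]
1404 = n × [6 + 4n]
4n² + (6)n - 1404 = 0
Discriminant: Δ = (6)² - 4(4)(-1404) = 36 + 22464 = 22500
√Δ = 150
n = [-(6) + √Δ] / (2·4) = (-6 + 150) / 8 = 144 / 8 = 18
(The negative root is discarded since n must be a positive integer.)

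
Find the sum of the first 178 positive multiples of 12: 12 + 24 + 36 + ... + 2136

Factor out 12: = 12(1 + 2 + ... + 178) = 12 × n(n+1)/2
= 12 × 178×179/2
= 12 × 15931
= 191172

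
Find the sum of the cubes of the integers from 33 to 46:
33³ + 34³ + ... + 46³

Use ∑_{k=1}^{n} k³ = [n(n+1)/2]², then subtract the first 32 terms.
∑_{k=1}^{46} k³ = [46×47/2]² = 1081² = 1168561
∑_{k=1}^{32} k³ = [32×33/2]² = 528² = 278784
∑_{k=33}^{46} k³ = 1168561 - 278784 = 889777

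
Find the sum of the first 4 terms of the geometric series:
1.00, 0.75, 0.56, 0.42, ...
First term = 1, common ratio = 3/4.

Sₙ = a(1 - rⁿ) / (1 - r)
S_4 = 1(1 - (3/4)^4) / (1 - (3/4))
S_4 = 1(1 - (81/256)) / (1/4)
S_4 = 175/64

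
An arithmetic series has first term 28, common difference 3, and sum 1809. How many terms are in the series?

Using S = n/2 × [2a + (n-1)d]
1809 = n/2 × [2(28) + (n-1)(3)]
1809 = n/2 × [56 + 3n - 3]
3618 = n × [53 + 3n]
3n² + (53)n - 3618 = 0
Discriminant: Δ = (53)² - 4(3)(-3618) = 2809 + 43416 = 46225
√Δ = 215
n = [-(53) + √Δ] / (2·3) = (-53 + 215) / 6 = 162 / 6 = 27
(The negative root is discarded since n must be a positive integer.)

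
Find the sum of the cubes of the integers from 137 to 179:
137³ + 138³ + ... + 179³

Use ∑_{k=1}^{n} k³ = [n(n+1)/2]², then subtract the first 136 terms.
∑_{k=1}^{179} k³ = [179×180/2]² = 16110² = 259532100
∑_{k=1}^{136} k³ = [136×137/2]² = 9316² = 86787856
∑_{k=137}^{179} k³ = 259532100 - 86787856 = 172744244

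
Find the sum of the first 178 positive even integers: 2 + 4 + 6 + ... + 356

Sum of first n even numbers = n(n+1)
= 178×179
= 31862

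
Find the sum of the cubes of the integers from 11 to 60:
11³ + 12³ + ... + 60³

Use ∑_{k=1}^{n} k³ = [n(n+1)/2]², then subtract the first 10 terms.
∑_{k=1}^{60} k³ = [60×61/2]² = 1830² = 3348900
∑_{k=1}^{10} k³ = [10×11/2]² = 55² = 3025
∑_{k=11}^{60} k³ = 3348900 - 3025 = 3345875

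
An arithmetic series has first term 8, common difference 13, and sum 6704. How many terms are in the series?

Using S = n/2 × [2a + (n-1)d]
6704 = n/2 × [2(8) + (n-1)(13)]
6704 = n/2 × [16 + 13n - 13]
13408 = n × [3 + 13n]
13n² + (3)n - 13408 = 0
Discriminant: Δ = (3)² - 4(13)(-13408) = 9 + 697216 = 697225
√Δ = 835
n = [-(3) + √Δ] / (2·13) = (-3 + 835) / 26 = 832 / 26 = 32
(The negative root is discarded since n must be a positive integer.)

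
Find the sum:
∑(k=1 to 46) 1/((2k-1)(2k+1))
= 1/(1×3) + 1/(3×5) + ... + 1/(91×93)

Partial fractions: 1/((2k-1)(2k+1)) = (1/2)[1/(2k-1) - 1/(2k+1)]
The series telescopes:
= (1/2)[1/1 - 1/93]
= 46/93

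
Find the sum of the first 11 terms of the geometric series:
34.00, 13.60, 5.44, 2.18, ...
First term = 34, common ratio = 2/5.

Sₙ = a(1 - rⁿ) / (1 - r)
S_11 = 34(1 - (2/5)^11) / (1 - (2/5))
S_11 = 34(1 - (2048/48828125)) / (3/5)
S_11 = 553362206/9765625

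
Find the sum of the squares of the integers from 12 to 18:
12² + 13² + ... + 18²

Use ∑_{k=1}^{n} k² = n(n+1)(2n+1)/6, then subtract the first 11 terms.
∑_{k=1}^{18} k² = 18×19×37/6 = 2109
∑_{k=1}^{11} k² = 11×12×23/6 = 506
∑_{k=12}^{18} k² = 2109 - 506 = 1603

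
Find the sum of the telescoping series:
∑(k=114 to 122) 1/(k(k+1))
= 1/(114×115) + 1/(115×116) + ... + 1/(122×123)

Partial fractions: 1/(k(k+1)) = 1/k - 1/(k+1)
The series telescopes:
= (1/114 - 1/115) + (1/115 - 1/116) + ... + (1/122 - 1/123)
= 1/114 - 1/123
= 1/1558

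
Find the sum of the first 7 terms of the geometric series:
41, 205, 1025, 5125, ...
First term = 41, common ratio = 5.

Sₙ = a(1 - rⁿ) / (1 - r)
S_7 = 41(1 - 5^7) / (1 - 5)
S_7 = 41(1 - 78125) / (-4)
S_7 = 800771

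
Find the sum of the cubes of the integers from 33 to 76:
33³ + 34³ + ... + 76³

Use ∑_{k=1}^{n} k³ = [n(n+1)/2]², then subtract the first 32 terms.
∑_{k=1}^{76} k³ = [76×77/2]² = 2926² = 8561476
∑_{k=1}^{32} k³ = [32×33/2]² = 528² = 278784
∑_{k=33}^{76} k³ = 8561476 - 278784 = 8282692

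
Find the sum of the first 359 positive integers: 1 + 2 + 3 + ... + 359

Formula: ∑k = n(n+1)/2
= 359×360/2
= 129240/2
= 64620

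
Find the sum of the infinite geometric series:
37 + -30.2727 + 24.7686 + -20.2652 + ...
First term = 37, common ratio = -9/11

For |r| < 1, S = a / (1 - r)
S = 37 / (1 - (-9/11))
S = 37 / (20/11)
S = 407/20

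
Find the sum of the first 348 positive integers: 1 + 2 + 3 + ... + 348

Formula: ∑k = n(n+1)/2
= 348×349/2
= 121452/2
= 60726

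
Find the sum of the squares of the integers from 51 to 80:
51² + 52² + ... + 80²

Use ∑_{k=1}^{n} k² = n(n+1)(2n+1)/6, then subtract the first 50 terms.
∑_{k=1}^{80} k² = 80×81×161/6 = 173880
∑_{k=1}^{50} k² = 50×51×101/6 = 42925
∑_{k=51}^{80} k² = 173880 - 42925 = 130955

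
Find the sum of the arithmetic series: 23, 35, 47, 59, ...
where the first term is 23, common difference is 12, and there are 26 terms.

Sₙ = n/2 × (first + last)
Last term = a + (n-1)d = 23 + (26-1)×12 = 323
S_26 = 26/2 × (23 + 323)
S_26 = 26/2 × 346 = 4498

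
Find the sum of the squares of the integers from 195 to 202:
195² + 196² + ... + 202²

Use ∑_{k=1}^{n} k² = n(n+1)(2n+1)/6, then subtract the first 194 terms.
∑_{k=1}^{202} k² = 202×203×405/6 = 2767905
∑_{k=1}^{194} k² = 194×195×389/6 = 2452645
∑_{k=195}^{202} k² = 2767905 - 2452645 = 315260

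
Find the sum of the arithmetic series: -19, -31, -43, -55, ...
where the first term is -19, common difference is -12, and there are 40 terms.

Sₙ = n/2 × (first + last)
Last term = a + (n-1)d = -19 + (40-1)×(-12) = -487
S_40 = 40/2 × (-19 + (-487))
S_40 = 40/2 × (-506) = -10120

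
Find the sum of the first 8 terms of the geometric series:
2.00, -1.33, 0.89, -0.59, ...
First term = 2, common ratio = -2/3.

Sₙ = a(1 - rⁿ) / (1 - r)
S_8 = 2(1 - (-2/3)^8) / (1 - (-2/3))
S_8 = 2(1 - (256/6561)) / (5/3)
S_8 = 2522/2187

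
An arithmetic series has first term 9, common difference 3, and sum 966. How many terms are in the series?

Using S = n/2 × [2a + (n-1)d]
966 = n/2 × [2(9) + (n-1)(3)]
966 = n/2 × [18 + 3n - 3]
1932 = n × [15 + 3n]
3n² + (15)n - 1932 = 0
Discriminant: Δ = (15)² - 4(3)(-1932) = 225 + 23184 = 23409
√Δ = 153
n = [-(15) + √Δ] / (2·3) = (-15 + 153) / 6 = 138 / 6 = 23
(The negative root is discarded since n must be a positive integer.)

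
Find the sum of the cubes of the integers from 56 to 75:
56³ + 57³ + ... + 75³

Use ∑_{k=1}^{n} k³ = [n(n+1)/2]², then subtract the first 55 terms.
∑_{k=1}^{75} k³ = [75×76/2]² = 2850² = 8122500
∑_{k=1}^{55} k³ = [55×56/2]² = 1540² = 2371600
∑_{k=56}^{75} k³ = 8122500 - 2371600 = 5750900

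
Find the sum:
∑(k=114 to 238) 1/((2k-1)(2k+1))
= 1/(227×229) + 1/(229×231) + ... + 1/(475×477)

Partial fractions: 1/((2k-1)(2k+1)) = (1/2)[1/(2k-1) - 1/(2k+1)]
The series telescopes:
= (1/2)[1/227 - 1/477]
= 125/108279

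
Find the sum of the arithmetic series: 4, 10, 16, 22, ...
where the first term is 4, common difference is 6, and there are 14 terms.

Sₙ = n/2 × (first + last)
Last term = a + (n-1)d = 4 + (14-1)×6 = 82
S_14 = 14/2 × (4 + 82)
S_14 = 14/2 × 86 = 602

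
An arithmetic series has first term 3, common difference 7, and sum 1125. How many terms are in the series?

Using S = n/2 × [2a + (n-1)d]
1125 = n/2 × [2(3) + (n-1)(7)]
1125 = n/2 × [6 + 7n - 7]
2250 = n × [-1 + 7n]
7n² + (-1)n - 2250 = 0
Discriminant: Δ = (-1)² - 4(7)(-2250) = 1 + 63000 = 63001
√Δ = 251
n = [-(-1) + √Δ] / (2·7) = (1 + 251) / 14 = 252 / 14 = 18
(The negative root is discarded since n must be a positive integer.)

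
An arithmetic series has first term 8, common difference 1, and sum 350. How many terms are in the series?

Using S = n/2 × [2a + (n-1)d]
350 = n/2 × [2(8) + (n-1)(1)]
350 = n/2 × [16 + 1n - 1]
700 = n × [15 + 1n]
1n² + (15)n - 700 = 0
Discriminant: Δ = (15)² - 4(1)(-700) = 225 + 2800 = 3025
√Δ = 55
n = [-(15) + √Δ] / (2·1) = (-15 + 55) / 2 = 40 / 2 = 20
(The negative root is discarded since n must be a positive integer.)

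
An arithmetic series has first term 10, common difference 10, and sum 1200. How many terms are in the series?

Using S = n/2 × [2a + (n-1)d]
1200 = n/2 × [2(10) + (n-1)(10)]
1200 = n/2 × [20 + 10n - 10]
2400 = n × [10 + 10n]
10n² + (10)n - 2400 = 0
Discriminant: Δ = (10)² - 4(10)(-2400) = 100 + 96000 = 96100
√Δ = 310
n = [-(10) + √Δ] / (2·10) = (-10 + 310) / 20 = 300 / 20 = 15
(The negative root is discarded since n must be a positive integer.)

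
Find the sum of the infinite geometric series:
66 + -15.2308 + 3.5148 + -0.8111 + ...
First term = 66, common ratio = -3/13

For |r| < 1, S = a / (1 - r)
S = 66 / (1 - (-3/13))
S = 66 / (16/13)
S = 429/8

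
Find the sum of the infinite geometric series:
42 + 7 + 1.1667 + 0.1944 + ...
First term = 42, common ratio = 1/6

For |r| < 1, S = a / (1 - r)
S = 42 / (1 - (1/6))
S = 42 / (5/6)
S = 252/5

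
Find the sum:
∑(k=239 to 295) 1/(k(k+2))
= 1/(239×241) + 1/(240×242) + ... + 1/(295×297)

Partial fractions: 1/(k(k+2)) = (1/2)[1/k - 1/(k+2)]
Telescoping leaves the first two and last two terms:
= (1/2)[1/239 + 1/240 - 1/296 - 1/297]
= 337307/420219360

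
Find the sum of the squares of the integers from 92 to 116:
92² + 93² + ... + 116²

Use ∑_{k=1}^{n} k² = n(n+1)(2n+1)/6, then subtract the first 91 terms.
∑_{k=1}^{116} k² = 116×117×233/6 = 527046
∑_{k=1}^{91} k² = 91×92×183/6 = 255346
∑_{k=92}^{116} k² = 527046 - 255346 = 271700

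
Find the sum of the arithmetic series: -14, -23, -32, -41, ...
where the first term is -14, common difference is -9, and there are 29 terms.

Sₙ = n/2 × (first + last)
Last term = a + (n-1)d = -14 + (29-1)×(-9) = -266
S_29 = 29/2 × (-14 + (-266))
S_29 = 29/2 × (-280) = -4060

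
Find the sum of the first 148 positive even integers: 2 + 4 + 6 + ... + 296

Sum of first n even numbers = n(n+1)
= 148×149
= 22052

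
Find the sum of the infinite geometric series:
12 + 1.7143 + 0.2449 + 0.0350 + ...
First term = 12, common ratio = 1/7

For |r| < 1, S = a / (1 - r)
S = 12 / (1 - (1/7))
S = 12 / (6/7)
S = 14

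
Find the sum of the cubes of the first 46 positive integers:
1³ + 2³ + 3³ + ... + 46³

Formula: ∑k³ = [n(n+1)/2]²
= [46×47/2]²
= 1081²
= 1168561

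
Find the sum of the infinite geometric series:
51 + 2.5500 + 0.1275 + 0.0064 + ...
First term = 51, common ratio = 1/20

For |r| < 1, S = a / (1 - r)
S = 51 / (1 - (1/20))
S = 51 / (19/20)
S = 1020/19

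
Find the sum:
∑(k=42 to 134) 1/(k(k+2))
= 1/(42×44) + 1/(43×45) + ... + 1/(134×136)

Partial fractions: 1/(k(k+2)) = (1/2)[1/k - 1/(k+2)]
Telescoping leaves the first two and last two terms:
= (1/2)[1/42 + 1/43 - 1/135 - 1/136]
= 178529/11052720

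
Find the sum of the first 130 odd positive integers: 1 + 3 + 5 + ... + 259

Sum of first n odd numbers = n²
= 130²
= 16900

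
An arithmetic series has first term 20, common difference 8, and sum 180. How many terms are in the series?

Using S = n/2 × [2a + (n-1)d]
180 = n/2 × [2(20) + (n-1)(8)]
180 = n/2 × [40 + 8n - 8]
360 = n × [32 + 8n]
8n² + (32)n - 360 = 0
Discriminant: Δ = (32)² - 4(8)(-360) = 1024 + 11520 = 12544
√Δ = 112
n = [-(32) + √Δ] / (2·8) = (-32 + 112) / 16 = 80 / 16 = 5
(The negative root is discarded since n must be a positive integer.)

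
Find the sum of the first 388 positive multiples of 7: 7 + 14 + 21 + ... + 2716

Factor out 7: = 7(1 + 2 + ... + 388) = 7 × n(n+1)/2
= 7 × 388×389/2
= 7 × 75466
= 528262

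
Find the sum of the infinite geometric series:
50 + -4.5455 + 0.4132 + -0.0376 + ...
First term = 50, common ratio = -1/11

For |r| < 1, S = a / (1 - r)
S = 50 / (1 - (-1/11))
S = 50 / (12/11)
S = 275/6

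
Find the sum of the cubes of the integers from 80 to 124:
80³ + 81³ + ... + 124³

Use ∑_{k=1}^{n} k³ = [n(n+1)/2]², then subtract the first 79 terms.
∑_{k=1}^{124} k³ = [124×125/2]² = 7750² = 60062500
∑_{k=1}^{79} k³ = [79×80/2]² = 3160² = 9985600
∑_{k=80}^{124} k³ = 60062500 - 9985600 = 50076900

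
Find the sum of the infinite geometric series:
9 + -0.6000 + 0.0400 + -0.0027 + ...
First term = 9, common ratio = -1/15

For |r| < 1, S = a / (1 - r)
S = 9 / (1 - (-1/15))
S = 9 / (16/15)
S = 135/16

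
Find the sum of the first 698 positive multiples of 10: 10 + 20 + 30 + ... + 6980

Factor out 10: = 10(1 + 2 + ... + 698) = 10 × n(n+1)/2
= 10 × 698×699/2
= 10 × 243951
= 2439510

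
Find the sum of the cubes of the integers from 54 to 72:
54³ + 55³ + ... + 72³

Use ∑_{k=1}^{n} k³ = [n(n+1)/2]², then subtract the first 53 terms.
∑_{k=1}^{72} k³ = [72×73/2]² = 2628² = 6906384
∑_{k=1}^{53} k³ = [53×54/2]² = 1431² = 2047761
∑_{k=54}^{72} k³ = 6906384 - 2047761 = 4858623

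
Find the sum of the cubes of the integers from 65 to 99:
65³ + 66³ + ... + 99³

Use ∑_{k=1}^{n} k³ = [n(n+1)/2]², then subtract the first 64 terms.
∑_{k=1}^{99} k³ = [99×100/2]² = 4950² = 24502500
∑_{k=1}^{64} k³ = [64×65/2]² = 2080² = 4326400
∑_{k=65}^{99} k³ = 24502500 - 4326400 = 20176100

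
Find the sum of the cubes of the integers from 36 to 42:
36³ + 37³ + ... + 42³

Use ∑_{k=1}^{n} k³ = [n(n+1)/2]², then subtract the first 35 terms.
∑_{k=1}^{42} k³ = [42×43/2]² = 903² = 815409
∑_{k=1}^{35} k³ = [35×36/2]² = 630² = 396900
∑_{k=36}^{42} k³ = 815409 - 396900 = 418509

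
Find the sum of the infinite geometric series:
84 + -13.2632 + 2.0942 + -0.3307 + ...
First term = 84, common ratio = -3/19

For |r| < 1, S = a / (1 - r)
S = 84 / (1 - (-3/19))
S = 84 / (22/19)
S = 798/11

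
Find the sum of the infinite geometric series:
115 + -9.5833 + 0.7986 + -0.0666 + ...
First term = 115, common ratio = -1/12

For |r| < 1, S = a / (1 - r)
S = 115 / (1 - (-1/12))
S = 115 / (13/12)
S = 1380/13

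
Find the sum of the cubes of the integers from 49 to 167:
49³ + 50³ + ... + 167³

Use ∑_{k=1}^{n} k³ = [n(n+1)/2]², then subtract the first 48 terms.
∑_{k=1}^{167} k³ = [167×168/2]² = 14028² = 196784784
∑_{k=1}^{48} k³ = [48×49/2]² = 1176² = 1382976
∑_{k=49}^{167} k³ = 196784784 - 1382976 = 195401808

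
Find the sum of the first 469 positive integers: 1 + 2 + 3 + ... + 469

Formula: ∑k = n(n+1)/2
= 469×470/2
= 220430/2
= 110215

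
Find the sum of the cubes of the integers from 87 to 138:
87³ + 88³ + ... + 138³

Use ∑_{k=1}^{n} k³ = [n(n+1)/2]², then subtract the first 86 terms.
∑_{k=1}^{138} k³ = [138×139/2]² = 9591² = 91987281
∑_{k=1}^{86} k³ = [86×87/2]² = 3741² = 13995081
∑_{k=87}^{138} k³ = 91987281 - 13995081 = 77992200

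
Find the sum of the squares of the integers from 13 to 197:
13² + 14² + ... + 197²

Use ∑_{k=1}^{n} k² = n(n+1)(2n+1)/6, then subtract the first 12 terms.
∑_{k=1}^{197} k² = 197×198×395/6 = 2567895
∑_{k=1}^{12} k² = 12×13×25/6 = 650
∑_{k=13}^{197} k² = 2567895 - 650 = 2567245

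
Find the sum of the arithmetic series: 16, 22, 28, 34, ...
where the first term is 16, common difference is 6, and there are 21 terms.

Sₙ = n/2 × (first + last)
Last term = a + (n-1)d = 16 + (21-1)×6 = 136
S_21 = 21/2 × (16 + 136)
S_21 = 21/2 × 152 = 1596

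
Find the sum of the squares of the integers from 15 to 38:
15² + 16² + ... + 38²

Use ∑_{k=1}^{n} k² = n(n+1)(2n+1)/6, then subtract the first 14 terms.
∑_{k=1}^{38} k² = 38×39×77/6 = 19019
∑_{k=1}^{14} k² = 14×15×29/6 = 1015
∑_{k=15}^{38} k² = 19019 - 1015 = 18004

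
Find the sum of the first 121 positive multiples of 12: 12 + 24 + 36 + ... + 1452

Factor out 12: = 12(1 + 2 + ... + 121) = 12 × n(n+1)/2
= 12 × 121×122/2
= 12 × 7381
= 88572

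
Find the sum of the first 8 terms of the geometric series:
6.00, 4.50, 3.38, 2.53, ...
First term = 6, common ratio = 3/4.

Sₙ = a(1 - rⁿ) / (1 - r)
S_8 = 6(1 - (3/4)^8) / (1 - (3/4))
S_8 = 6(1 - (6561/65536)) / (1/4)
S_8 = 176925/8192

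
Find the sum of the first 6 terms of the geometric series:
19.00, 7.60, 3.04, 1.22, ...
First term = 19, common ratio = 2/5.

Sₙ = a(1 - rⁿ) / (1 - r)
S_6 = 19(1 - (2/5)^6) / (1 - (2/5))
S_6 = 19(1 - (64/15625)) / (3/5)
S_6 = 98553/3125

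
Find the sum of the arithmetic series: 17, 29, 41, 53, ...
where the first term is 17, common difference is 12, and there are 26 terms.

Sₙ = n/2 × (first + last)
Last term = a + (n-1)d = 17 + (26-1)×12 = 317
S_26 = 26/2 × (17 + 317)
S_26 = 26/2 × 334 = 4342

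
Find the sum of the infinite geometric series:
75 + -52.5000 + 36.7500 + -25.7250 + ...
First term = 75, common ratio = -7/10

For |r| < 1, S = a / (1 - r)
S = 75 / (1 - (-7/10))
S = 75 / (17/10)
S = 750/17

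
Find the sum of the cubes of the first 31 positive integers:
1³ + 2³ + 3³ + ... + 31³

Formula: ∑k³ = [n(n+1)/2]²
= [31×32/2]²
= 496²
= 246016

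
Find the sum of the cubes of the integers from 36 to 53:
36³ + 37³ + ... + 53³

Use ∑_{k=1}^{n} k³ = [n(n+1)/2]², then subtract the first 35 terms.
∑_{k=1}^{53} k³ = [53×54/2]² = 1431² = 2047761
∑_{k=1}^{35} k³ = [35×36/2]² = 630² = 396900
∑_{k=36}^{53} k³ = 2047761 - 396900 = 1650861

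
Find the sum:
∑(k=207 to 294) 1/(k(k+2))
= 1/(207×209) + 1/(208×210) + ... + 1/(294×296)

Partial fractions: 1/(k(k+2)) = (1/2)[1/k - 1/(k+2)]
Telescoping leaves the first two and last two terms:
= (1/2)[1/207 + 1/208 - 1/295 - 1/296]
= 1348963/939912480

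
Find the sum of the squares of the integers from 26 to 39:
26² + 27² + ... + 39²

Use ∑_{k=1}^{n} k² = n(n+1)(2n+1)/6, then subtract the first 25 terms.
∑_{k=1}^{39} k² = 39×40×79/6 = 20540
∑_{k=1}^{25} k² = 25×26×51/6 = 5525
∑_{k=26}^{39} k² = 20540 - 5525 = 15015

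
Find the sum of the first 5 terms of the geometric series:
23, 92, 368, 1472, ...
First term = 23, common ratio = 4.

Sₙ = a(1 - rⁿ) / (1 - r)
S_5 = 23(1 - 4^5) / (1 - 4)
S_5 = 23(1 - 1024) / (-3)
S_5 = 7843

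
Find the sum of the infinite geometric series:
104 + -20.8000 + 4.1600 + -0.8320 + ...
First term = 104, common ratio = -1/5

For |r| < 1, S = a / (1 - r)
S = 104 / (1 - (-1/5))
S = 104 / (6/5)
S = 260/3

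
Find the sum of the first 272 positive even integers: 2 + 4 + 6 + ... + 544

Sum of first n even numbers = n(n+1)
= 272×273
= 74256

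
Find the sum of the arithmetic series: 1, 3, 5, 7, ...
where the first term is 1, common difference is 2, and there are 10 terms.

Sₙ = n/2 × (first + last)
Last term = a + (n-1)d = 1 + (10-1)×2 = 19
S_10 = 10/2 × (1 + 19)
S_10 = 10/2 × 20 = 100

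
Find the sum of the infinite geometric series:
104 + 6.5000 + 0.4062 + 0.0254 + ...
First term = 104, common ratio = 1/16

For |r| < 1, S = a / (1 - r)
S = 104 / (1 - (1/16))
S = 104 / (15/16)
S = 1664/15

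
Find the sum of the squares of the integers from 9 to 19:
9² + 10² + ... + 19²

Use ∑_{k=1}^{n} k² = n(n+1)(2n+1)/6, then subtract the first 8 terms.
∑_{k=1}^{19} k² = 19×20×39/6 = 2470
∑_{k=1}^{8} k² = 8×9×17/6 = 204
∑_{k=9}^{19} k² = 2470 - 204 = 2266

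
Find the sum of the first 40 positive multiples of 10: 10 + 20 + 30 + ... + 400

Factor out 10: = 10(1 + 2 + ... + 40) = 10 × n(n+1)/2
= 10 × 40×41/2
= 10 × 820
= 8200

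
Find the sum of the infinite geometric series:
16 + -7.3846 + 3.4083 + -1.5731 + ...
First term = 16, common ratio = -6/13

For |r| < 1, S = a / (1 - r)
S = 16 / (1 - (-6/13))
S = 16 / (19/13)
S = 208/19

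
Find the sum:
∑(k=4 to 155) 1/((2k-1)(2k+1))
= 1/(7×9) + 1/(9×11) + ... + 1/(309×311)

Partial fractions: 1/((2k-1)(2k+1)) = (1/2)[1/(2k-1) - 1/(2k+1)]
The series telescopes:
= (1/2)[1/7 - 1/311]
= 152/2177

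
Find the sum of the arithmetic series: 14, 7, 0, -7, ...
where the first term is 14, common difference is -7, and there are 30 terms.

Sₙ = n/2 × (first + last)
Last term = a + (n-1)d = 14 + (30-1)×(-7) = -189
S_30 = 30/2 × (14 + (-189))
S_30 = 30/2 × (-175) = -2625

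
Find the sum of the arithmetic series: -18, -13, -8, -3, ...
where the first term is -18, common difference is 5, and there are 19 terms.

Sₙ = n/2 × (first + last)
Last term = a + (n-1)d = -18 + (19-1)×5 = 72
S_19 = 19/2 × (-18 + 72)
S_19 = 19/2 × 54 = 513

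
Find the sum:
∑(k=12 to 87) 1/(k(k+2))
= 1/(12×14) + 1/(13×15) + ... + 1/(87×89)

Partial fractions: 1/(k(k+2)) = (1/2)[1/k - 1/(k+2)]
Telescoping leaves the first two and last two terms:
= (1/2)[1/12 + 1/13 - 1/88 - 1/89]
= 42047/610896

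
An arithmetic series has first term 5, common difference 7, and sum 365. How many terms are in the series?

Using S = n/2 × [2a + (n-1)d]
365 = n/2 × [2(5) + (n-1)(7)]
365 = n/2 × [10 + 7n - 7]
730 = n × [3 + 7n]
7n² + (3)n - 730 = 0
Discriminant: Δ = (3)² - 4(7)(-730) = 9 + 20440 = 20449
√Δ = 143
n = [-(3) + √Δ] / (2·7) = (-3 + 143) / 14 = 140 / 14 = 10
(The negative root is discarded since n must be a positive integer.)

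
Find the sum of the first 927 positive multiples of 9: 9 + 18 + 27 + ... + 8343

Factor out 9: = 9(1 + 2 + ... + 927) = 9 × n(n+1)/2
= 9 × 927×928/2
= 9 × 430128
= 3871152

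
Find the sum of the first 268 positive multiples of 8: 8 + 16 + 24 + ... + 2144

Factor out 8: = 8(1 + 2 + ... + 268) = 8 × n(n+1)/2
= 8 × 268×269/2
= 8 × 36046
= 288368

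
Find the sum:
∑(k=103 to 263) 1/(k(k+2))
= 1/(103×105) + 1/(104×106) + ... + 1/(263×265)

Partial fractions: 1/(k(k+2)) = (1/2)[1/k - 1/(k+2)]
Telescoping leaves the first two and last two terms:
= (1/2)[1/103 + 1/104 - 1/264 - 1/265]
= 275471/46838220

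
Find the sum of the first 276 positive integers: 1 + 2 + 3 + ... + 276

Formula: ∑k = n(n+1)/2
= 276×277/2
= 76452/2
= 38226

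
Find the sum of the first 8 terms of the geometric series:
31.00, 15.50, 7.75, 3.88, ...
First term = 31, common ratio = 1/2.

Sₙ = a(1 - rⁿ) / (1 - r)
S_8 = 31(1 - (1/2)^8) / (1 - (1/2))
S_8 = 31(1 - (1/256)) / (1/2)
S_8 = 7905/128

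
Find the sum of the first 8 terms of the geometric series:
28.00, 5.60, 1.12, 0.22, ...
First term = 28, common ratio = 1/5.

Sₙ = a(1 - rⁿ) / (1 - r)
S_8 = 28(1 - (1/5)^8) / (1 - (1/5))
S_8 = 28(1 - (1/390625)) / (4/5)
S_8 = 2734368/78125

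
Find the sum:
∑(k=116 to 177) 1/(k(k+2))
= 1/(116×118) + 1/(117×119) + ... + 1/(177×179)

Partial fractions: 1/(k(k+2)) = (1/2)[1/k - 1/(k+2)]
Telescoping leaves the first two and last two terms:
= (1/2)[1/116 + 1/117 - 1/178 - 1/179]
= 1289321/432431064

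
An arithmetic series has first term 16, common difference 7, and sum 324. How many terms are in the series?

Using S = n/2 × [2a + (n-1)d]
324 = n/2 × [2(16) + (n-1)(7)]
324 = n/2 × [32 + 7n - 7]
648 = n × [25 + 7n]
7n² + (25)n - 648 = 0
Discriminant: Δ = (25)² - 4(7)(-648) = 625 + 18144 = 18769
√Δ = 137
n = [-(25) + √Δ] / (2·7) = (-25 + 137) / 14 = 112 / 14 = 8
(The negative root is discarded since n must be a positive integer.)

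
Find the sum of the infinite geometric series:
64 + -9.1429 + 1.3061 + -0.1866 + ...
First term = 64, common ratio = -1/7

For |r| < 1, S = a / (1 - r)
S = 64 / (1 - (-1/7))
S = 64 / (8/7)
S = 56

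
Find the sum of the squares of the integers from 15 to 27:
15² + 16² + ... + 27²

Use ∑_{k=1}^{n} k² = n(n+1)(2n+1)/6, then subtract the first 14 terms.
∑_{k=1}^{27} k² = 27×28×55/6 = 6930
∑_{k=1}^{14} k² = 14×15×29/6 = 1015
∑_{k=15}^{27} k² = 6930 - 1015 = 5915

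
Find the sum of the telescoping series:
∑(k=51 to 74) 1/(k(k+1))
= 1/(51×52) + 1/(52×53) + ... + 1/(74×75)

Partial fractions: 1/(k(k+1)) = 1/k - 1/(k+1)
The series telescopes:
= (1/51 - 1/52) + (1/52 - 1/53) + ... + (1/74 - 1/75)
= 1/51 - 1/75
= 8/1275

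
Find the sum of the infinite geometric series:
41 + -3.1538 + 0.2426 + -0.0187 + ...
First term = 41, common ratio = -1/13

For |r| < 1, S = a / (1 - r)
S = 41 / (1 - (-1/13))
S = 41 / (14/13)
S = 533/14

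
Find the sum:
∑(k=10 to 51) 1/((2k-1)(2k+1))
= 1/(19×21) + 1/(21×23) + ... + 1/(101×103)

Partial fractions: 1/((2k-1)(2k+1)) = (1/2)[1/(2k-1) - 1/(2k+1)]
The series telescopes:
= (1/2)[1/19 - 1/103]
= 42/1957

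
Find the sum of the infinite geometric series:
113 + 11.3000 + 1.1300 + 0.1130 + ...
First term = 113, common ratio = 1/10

For |r| < 1, S = a / (1 - r)
S = 113 / (1 - (1/10))
S = 113 / (9/10)
S = 1130/9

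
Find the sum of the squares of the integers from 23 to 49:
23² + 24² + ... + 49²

Use ∑_{k=1}^{n} k² = n(n+1)(2n+1)/6, then subtract the first 22 terms.
∑_{k=1}^{49} k² = 49×50×99/6 = 40425
∑_{k=1}^{22} k² = 22×23×45/6 = 3795
∑_{k=23}^{49} k² = 40425 - 3795 = 36630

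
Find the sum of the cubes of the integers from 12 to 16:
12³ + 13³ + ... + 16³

Use ∑_{k=1}^{n} k³ = [n(n+1)/2]², then subtract the first 11 terms.
∑_{k=1}^{16} k³ = [16×17/2]² = 136² = 18496
∑_{k=1}^{11} k³ = [11×12/2]² = 66² = 4356
∑_{k=12}^{16} k³ = 18496 - 4356 = 14140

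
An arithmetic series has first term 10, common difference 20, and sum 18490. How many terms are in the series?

Using S = n/2 × [2a + (n-1)d]
18490 = n/2 × [2(10) + (n-1)(20)]
18490 = n/2 × [20 + 20n - 20]
36980 = n × [0 + 20n]
20n² + (0)n - 36980 = 0
Discriminant: Δ = (0)² - 4(20)(-36980) = 0 + 2958400 = 2958400
√Δ = 1720
n = [-(0) + √Δ] / (2·20) = (0 + 1720) / 40 = 1720 / 40 = 43
(The negative root is discarded since n must be a positive integer.)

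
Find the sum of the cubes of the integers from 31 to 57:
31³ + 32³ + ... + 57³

Use ∑_{k=1}^{n} k³ = [n(n+1)/2]², then subtract the first 30 terms.
∑_{k=1}^{57} k³ = [57×58/2]² = 1653² = 2732409
∑_{k=1}^{30} k³ = [30×31/2]² = 465² = 216225
∑_{k=31}^{57} k³ = 2732409 - 216225 = 2516184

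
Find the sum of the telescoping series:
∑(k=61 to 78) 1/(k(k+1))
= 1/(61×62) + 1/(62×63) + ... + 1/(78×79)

Partial fractions: 1/(k(k+1)) = 1/k - 1/(k+1)
The series telescopes:
= (1/61 - 1/62) + (1/62 - 1/63) + ... + (1/78 - 1/79)
= 1/61 - 1/79
= 18/4819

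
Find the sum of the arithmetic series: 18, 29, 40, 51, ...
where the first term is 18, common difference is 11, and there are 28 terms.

Sₙ = n/2 × (first + last)
Last term = a + (n-1)d = 18 + (28-1)×11 = 315
S_28 = 28/2 × (18 + 315)
S_28 = 28/2 × 333 = 4662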